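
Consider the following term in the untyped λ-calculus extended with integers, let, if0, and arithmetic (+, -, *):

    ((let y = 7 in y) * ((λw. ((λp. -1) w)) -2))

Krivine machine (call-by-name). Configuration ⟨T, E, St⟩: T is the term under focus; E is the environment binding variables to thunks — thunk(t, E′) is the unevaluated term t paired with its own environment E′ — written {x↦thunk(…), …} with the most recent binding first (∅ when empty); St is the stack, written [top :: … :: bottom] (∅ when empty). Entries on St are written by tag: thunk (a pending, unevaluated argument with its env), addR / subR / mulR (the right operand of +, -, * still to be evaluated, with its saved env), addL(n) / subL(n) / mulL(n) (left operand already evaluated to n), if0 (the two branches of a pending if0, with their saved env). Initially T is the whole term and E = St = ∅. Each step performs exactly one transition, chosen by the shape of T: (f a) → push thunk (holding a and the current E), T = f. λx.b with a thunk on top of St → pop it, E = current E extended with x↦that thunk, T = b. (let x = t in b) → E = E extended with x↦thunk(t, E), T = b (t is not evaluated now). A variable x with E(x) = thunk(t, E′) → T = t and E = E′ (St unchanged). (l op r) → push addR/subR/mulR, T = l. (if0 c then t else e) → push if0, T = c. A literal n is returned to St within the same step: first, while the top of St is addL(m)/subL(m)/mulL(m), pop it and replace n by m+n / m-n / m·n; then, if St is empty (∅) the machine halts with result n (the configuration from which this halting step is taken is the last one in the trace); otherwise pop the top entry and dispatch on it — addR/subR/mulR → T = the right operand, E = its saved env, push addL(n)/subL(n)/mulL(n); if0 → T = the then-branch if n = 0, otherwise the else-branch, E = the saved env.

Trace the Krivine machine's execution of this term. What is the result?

step 0: [T=((let y = 7 in y) * ((λw. ((λp. -1) w)) -2)) | E=∅ | St=∅]
step 1: [T=(let y = 7 in y) | E=∅ | St=[mulR]]
step 2: [T=y | E={y↦thunk(7, ∅)} | St=[mulR]]
step 3: [T=7 | E=∅ | St=[mulR]]
step 4: [T=((λw. ((λp. -1) w)) -2) | E=∅ | St=[mulL(7)]]
step 5: [T=(λw. ((λp. -1) w)) | E=∅ | St=[thunk :: mulL(7)]]
step 6: [T=((λp. -1) w) | E={w↦thunk(-2, ∅)} | St=[mulL(7)]]
step 7: [T=(λp. -1) | E={w↦thunk(-2, ∅)} | St=[thunk :: mulL(7)]]
step 8: [T=-1 | E={p↦thunk(w, {w↦thunk(-2, ∅)}), w↦thunk(-2, ∅)} | St=[mulL(7)]]
→ final value -7

Answer: -7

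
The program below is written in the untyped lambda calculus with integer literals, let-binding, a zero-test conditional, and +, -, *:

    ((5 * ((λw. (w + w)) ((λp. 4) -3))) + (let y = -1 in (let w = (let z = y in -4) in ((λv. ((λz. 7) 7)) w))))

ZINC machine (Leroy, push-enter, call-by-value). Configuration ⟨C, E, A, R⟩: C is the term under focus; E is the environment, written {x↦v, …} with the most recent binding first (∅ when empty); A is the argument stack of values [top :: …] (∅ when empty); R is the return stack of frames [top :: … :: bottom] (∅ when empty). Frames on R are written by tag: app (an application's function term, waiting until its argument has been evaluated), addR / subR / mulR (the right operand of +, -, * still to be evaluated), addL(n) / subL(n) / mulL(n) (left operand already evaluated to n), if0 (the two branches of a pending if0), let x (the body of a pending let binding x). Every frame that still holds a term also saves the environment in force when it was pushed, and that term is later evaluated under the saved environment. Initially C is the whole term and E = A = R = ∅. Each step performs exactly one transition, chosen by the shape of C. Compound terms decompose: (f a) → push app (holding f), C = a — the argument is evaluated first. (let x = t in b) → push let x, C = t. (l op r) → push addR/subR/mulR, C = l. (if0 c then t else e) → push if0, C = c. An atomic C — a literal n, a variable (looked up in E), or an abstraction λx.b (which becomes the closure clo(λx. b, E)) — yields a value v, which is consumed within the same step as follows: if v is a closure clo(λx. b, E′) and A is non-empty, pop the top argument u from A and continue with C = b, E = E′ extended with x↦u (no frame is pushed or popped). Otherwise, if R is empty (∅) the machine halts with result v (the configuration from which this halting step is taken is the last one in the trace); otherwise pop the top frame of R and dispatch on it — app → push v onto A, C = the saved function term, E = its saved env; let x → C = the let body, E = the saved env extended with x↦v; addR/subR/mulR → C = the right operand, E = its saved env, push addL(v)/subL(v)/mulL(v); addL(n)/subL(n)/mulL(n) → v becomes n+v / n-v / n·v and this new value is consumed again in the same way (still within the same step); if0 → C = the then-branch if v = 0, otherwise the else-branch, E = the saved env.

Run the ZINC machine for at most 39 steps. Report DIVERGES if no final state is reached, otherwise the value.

t=0: <C=((5 * ((λw. (w + w)) ((λp. 4) -3))) + (let y = -1 in (let w = (let z = y in -4) in ((λv. ((λz. 7) 7)) w)))), E=∅, A=∅, R=∅>
t=1: <C=(5 * ((λw. (w + w)) ((λp. 4) -3))), E=∅, A=∅, R=[addR]>
t=2: <C=5, E=∅, A=∅, R=[mulR :: addR]>
t=3: <C=((λw. (w + w)) ((λp. 4) -3)), E=∅, A=∅, R=[mulL(5) :: addR]>
t=4: <C=((λp. 4) -3), E=∅, A=∅, R=[app :: mulL(5) :: addR]>
t=5: <C=-3, E=∅, A=∅, R=[app :: app :: mulL(5) :: addR]>
t=6: <C=(λp. 4), E=∅, A=[-3], R=[app :: mulL(5) :: addR]>
t=7: <C=4, E={p↦-3}, A=∅, R=[app :: mulL(5) :: addR]>
t=8: <C=(λw. (w + w)), E=∅, A=[4], R=[mulL(5) :: addR]>
t=9: <C=(w + w), E={w↦4}, A=∅, R=[mulL(5) :: addR]>
t=10: <C=w, E={w↦4}, A=∅, R=[addR :: mulL(5) :: addR]>
t=11: <C=w, E={w↦4}, A=∅, R=[addL(4) :: mulL(5) :: addR]>
t=12: <C=(let y = -1 in (let w = (let z = y in -4) in ((λv. ((λz. 7) 7)) w))), E=∅, A=∅, R=[addL(40)]>
t=13: <C=-1, E=∅, A=∅, R=[let y :: addL(40)]>
t=14: <C=(let w = (let z = y in -4) in ((λv. ((λz. 7) 7)) w)), E={y↦-1}, A=∅, R=[addL(40)]>
t=15: <C=(let z = y in -4), E={y↦-1}, A=∅, R=[let w :: addL(40)]>
t=16: <C=y, E={y↦-1}, A=∅, R=[let z :: let w :: addL(40)]>
t=17: <C=-4, E={z↦-1, y↦-1}, A=∅, R=[let w :: addL(40)]>
t=18: <C=((λv. ((λz. 7) 7)) w), E={w↦-4, y↦-1}, A=∅, R=[addL(40)]>
t=19: <C=w, E={w↦-4, y↦-1}, A=∅, R=[app :: addL(40)]>
t=20: <C=(λv. ((λz. 7) 7)), E={w↦-4, y↦-1}, A=[-4], R=[addL(40)]>
t=21: <C=((λz. 7) 7), E={v↦-4, w↦-4, y↦-1}, A=∅, R=[addL(40)]>
t=22: <C=7, E={v↦-4, w↦-4, y↦-1}, A=∅, R=[app :: addL(40)]>
t=23: <C=(λz. 7), E={v↦-4, w↦-4, y↦-1}, A=[7], R=[addL(40)]>
t=24: <C=7, E={z↦7, v↦-4, w↦-4, y↦-1}, A=∅, R=[addL(40)]>
→ final value 47

Answer: 47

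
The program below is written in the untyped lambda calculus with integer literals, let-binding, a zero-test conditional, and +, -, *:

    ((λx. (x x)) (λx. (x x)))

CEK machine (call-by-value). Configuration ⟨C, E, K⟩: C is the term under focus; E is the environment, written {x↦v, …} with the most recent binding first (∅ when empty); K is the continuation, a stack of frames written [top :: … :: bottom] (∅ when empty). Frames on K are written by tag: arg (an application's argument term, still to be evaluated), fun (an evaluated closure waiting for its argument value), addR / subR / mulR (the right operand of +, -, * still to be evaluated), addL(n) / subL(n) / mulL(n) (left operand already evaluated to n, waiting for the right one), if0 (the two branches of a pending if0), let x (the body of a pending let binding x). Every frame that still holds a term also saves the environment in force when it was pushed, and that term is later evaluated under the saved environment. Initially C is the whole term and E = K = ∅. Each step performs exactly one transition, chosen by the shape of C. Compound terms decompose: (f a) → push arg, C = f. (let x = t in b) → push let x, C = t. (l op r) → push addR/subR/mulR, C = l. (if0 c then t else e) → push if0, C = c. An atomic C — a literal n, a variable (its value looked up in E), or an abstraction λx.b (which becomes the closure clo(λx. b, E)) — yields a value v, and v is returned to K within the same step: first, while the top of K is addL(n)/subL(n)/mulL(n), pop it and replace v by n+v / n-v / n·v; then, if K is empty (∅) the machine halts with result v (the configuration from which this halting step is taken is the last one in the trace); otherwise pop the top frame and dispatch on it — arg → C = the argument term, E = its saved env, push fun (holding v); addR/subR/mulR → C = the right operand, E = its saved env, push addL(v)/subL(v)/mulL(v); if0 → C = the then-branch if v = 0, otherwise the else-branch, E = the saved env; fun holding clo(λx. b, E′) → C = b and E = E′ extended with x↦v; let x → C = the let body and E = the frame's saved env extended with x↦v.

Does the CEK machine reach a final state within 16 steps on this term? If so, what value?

t=0: <C=((λx. (x x)) (λx. (x x))), E=∅, K=∅>
t=1: <C=(λx. (x x)), E=∅, K=[arg]>
t=2: <C=(λx. (x x)), E=∅, K=[fun]>
t=3: <C=(x x), E={x↦clo(λx. (x x), ∅)}, K=∅>
t=4: <C=x, E={x↦clo(λx. (x x), ∅)}, K=[arg]>
t=5: <C=x, E={x↦clo(λx. (x x), ∅)}, K=[fun]>
… configuration repeats with period 3 (steps 3–5 recur indefinitely) …

Answer: DIVERGES (no final state within 16 steps)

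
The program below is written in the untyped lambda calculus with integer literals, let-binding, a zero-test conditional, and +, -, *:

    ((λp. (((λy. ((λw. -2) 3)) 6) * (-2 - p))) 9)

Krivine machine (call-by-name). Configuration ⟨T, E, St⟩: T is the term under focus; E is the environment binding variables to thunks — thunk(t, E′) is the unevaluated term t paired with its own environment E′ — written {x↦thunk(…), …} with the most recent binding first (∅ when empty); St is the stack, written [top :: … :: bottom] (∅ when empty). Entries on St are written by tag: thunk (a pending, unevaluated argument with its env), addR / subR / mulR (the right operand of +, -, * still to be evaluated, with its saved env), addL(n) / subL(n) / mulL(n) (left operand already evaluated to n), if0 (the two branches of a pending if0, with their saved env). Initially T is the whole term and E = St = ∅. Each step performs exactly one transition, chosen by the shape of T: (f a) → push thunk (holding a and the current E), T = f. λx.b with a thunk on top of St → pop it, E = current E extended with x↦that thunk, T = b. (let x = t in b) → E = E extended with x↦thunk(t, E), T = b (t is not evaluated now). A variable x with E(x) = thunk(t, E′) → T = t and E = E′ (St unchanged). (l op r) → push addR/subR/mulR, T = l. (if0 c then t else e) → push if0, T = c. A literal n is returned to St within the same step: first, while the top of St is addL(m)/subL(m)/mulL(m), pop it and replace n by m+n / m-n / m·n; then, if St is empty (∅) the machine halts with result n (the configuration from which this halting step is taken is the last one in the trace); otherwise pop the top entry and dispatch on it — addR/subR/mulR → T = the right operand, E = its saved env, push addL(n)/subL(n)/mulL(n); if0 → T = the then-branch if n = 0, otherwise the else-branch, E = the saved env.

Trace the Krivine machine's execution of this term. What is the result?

Answer: 22

Execution trace:
t=0: [T=((λp. (((λy. ((λw. -2) 3)) 6) * (-2 - p))) 9) | E=∅ | St=∅]
t=1: [T=(λp. (((λy. ((λw. -2) 3)) 6) * (-2 - p))) | E=∅ | St=[thunk]]
t=2: [T=(((λy. ((λw. -2) 3)) 6) * (-2 - p)) | E={p↦thunk(9, ∅)} | St=∅]
t=3: [T=((λy. ((λw. -2) 3)) 6) | E={p↦thunk(9, ∅)} | St=[mulR]]
t=4: [T=(λy. ((λw. -2) 3)) | E={p↦thunk(9, ∅)} | St=[thunk :: mulR]]
t=5: [T=((λw. -2) 3) | E={y↦thunk(6, {p↦thunk(9, ∅)}), p↦thunk(9, ∅)} | St=[mulR]]
t=6: [T=(λw. -2) | E={y↦thunk(6, {p↦thunk(9, ∅)}), p↦thunk(9, ∅)} | St=[thunk :: mulR]]
t=7: [T=-2 | E={w↦thunk(3, {y↦thunk(6, {p↦thunk(9, ∅)}), p↦thunk(9, ∅)}), y↦thunk(6, {p↦thunk(9, ∅)}), p↦thunk(9, ∅)} | St=[mulR]]
t=8: [T=(-2 - p) | E={p↦thunk(9, ∅)} | St=[mulL(-2)]]
t=9: [T=-2 | E={p↦thunk(9, ∅)} | St=[subR :: mulL(-2)]]
t=10: [T=p | E={p↦thunk(9, ∅)} | St=[subL(-2) :: mulL(-2)]]
t=11: [T=9 | E=∅ | St=[subL(-2) :: mulL(-2)]]
→ final value 22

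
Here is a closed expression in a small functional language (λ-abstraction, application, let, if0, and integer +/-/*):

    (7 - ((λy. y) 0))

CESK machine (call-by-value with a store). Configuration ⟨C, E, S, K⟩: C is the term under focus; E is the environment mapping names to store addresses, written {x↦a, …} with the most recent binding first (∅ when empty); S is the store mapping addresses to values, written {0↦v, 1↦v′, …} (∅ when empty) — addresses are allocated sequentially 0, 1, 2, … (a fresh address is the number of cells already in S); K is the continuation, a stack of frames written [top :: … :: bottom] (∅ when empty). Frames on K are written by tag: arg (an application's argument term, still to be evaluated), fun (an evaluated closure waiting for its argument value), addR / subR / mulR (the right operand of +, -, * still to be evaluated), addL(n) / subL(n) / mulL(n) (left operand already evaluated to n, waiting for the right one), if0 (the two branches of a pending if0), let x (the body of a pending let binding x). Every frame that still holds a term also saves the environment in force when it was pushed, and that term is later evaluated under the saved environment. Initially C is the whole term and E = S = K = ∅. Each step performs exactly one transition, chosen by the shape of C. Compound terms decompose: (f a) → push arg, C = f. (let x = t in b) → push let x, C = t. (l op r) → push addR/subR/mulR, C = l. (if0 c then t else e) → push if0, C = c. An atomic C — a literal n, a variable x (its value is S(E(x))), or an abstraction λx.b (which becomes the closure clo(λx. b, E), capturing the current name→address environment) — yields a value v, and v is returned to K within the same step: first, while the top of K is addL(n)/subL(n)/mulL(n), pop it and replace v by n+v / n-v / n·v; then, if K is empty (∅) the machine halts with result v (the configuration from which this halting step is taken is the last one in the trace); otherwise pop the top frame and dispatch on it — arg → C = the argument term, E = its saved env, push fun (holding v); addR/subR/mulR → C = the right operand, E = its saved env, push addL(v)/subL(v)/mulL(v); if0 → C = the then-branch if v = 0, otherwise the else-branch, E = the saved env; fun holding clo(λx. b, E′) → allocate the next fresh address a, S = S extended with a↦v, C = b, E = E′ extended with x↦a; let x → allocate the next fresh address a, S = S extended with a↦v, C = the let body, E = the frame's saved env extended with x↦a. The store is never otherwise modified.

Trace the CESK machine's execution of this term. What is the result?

step 0: ⟨C=(7 - ((λy. y) 0)); E=∅; S=∅; K=∅⟩
step 1: ⟨C=7; E=∅; S=∅; K=[subR]⟩
step 2: ⟨C=((λy. y) 0); E=∅; S=∅; K=[subL(7)]⟩
step 3: ⟨C=(λy. y); E=∅; S=∅; K=[arg :: subL(7)]⟩
step 4: ⟨C=0; E=∅; S=∅; K=[fun :: subL(7)]⟩
step 5: ⟨C=y; E={y↦0}; S={0↦0}; K=[subL(7)]⟩
→ final value 7

Answer: 7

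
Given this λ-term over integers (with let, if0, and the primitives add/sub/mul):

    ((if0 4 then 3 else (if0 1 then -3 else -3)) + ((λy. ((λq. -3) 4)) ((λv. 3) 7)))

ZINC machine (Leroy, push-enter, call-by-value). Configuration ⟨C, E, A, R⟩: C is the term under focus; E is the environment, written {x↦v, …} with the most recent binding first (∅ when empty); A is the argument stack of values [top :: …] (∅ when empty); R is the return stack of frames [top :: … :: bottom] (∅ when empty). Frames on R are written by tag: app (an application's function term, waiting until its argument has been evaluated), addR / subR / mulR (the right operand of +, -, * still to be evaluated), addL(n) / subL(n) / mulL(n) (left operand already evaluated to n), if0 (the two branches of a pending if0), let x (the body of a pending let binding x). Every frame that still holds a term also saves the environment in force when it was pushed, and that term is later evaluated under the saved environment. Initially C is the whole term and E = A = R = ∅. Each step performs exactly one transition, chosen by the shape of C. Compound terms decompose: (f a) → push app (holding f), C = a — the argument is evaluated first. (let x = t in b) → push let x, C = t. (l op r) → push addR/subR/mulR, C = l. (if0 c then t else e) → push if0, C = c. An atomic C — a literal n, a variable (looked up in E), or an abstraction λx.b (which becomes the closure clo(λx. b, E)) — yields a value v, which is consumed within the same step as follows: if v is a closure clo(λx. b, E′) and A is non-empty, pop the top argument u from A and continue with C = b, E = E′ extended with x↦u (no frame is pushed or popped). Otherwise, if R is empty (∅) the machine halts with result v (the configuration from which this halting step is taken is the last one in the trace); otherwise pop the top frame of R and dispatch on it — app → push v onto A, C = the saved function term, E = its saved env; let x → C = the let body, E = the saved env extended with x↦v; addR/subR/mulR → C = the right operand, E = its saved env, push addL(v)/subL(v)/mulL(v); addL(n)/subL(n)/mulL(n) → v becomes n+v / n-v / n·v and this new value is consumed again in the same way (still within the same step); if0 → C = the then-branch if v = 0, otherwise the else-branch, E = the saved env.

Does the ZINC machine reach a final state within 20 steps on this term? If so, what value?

Answer: -6

Execution trace:
step 0: <C=((if0 4 then 3 else (if0 1 then -3 else -3)) + ((λy. ((λq. -3) 4)) ((λv. 3) 7))), E=∅, A=∅, R=∅>
step 1: <C=(if0 4 then 3 else (if0 1 then -3 else -3)), E=∅, A=∅, R=[addR]>
step 2: <C=4, E=∅, A=∅, R=[if0 :: addR]>
step 3: <C=(if0 1 then -3 else -3), E=∅, A=∅, R=[addR]>
step 4: <C=1, E=∅, A=∅, R=[if0 :: addR]>
step 5: <C=-3, E=∅, A=∅, R=[addR]>
step 6: <C=((λy. ((λq. -3) 4)) ((λv. 3) 7)), E=∅, A=∅, R=[addL(-3)]>
step 7: <C=((λv. 3) 7), E=∅, A=∅, R=[app :: addL(-3)]>
step 8: <C=7, E=∅, A=∅, R=[app :: app :: addL(-3)]>
step 9: <C=(λv. 3), E=∅, A=[7], R=[app :: addL(-3)]>
step 10: <C=3, E={v↦7}, A=∅, R=[app :: addL(-3)]>
step 11: <C=(λy. ((λq. -3) 4)), E=∅, A=[3], R=[addL(-3)]>
step 12: <C=((λq. -3) 4), E={y↦3}, A=∅, R=[addL(-3)]>
step 13: <C=4, E={y↦3}, A=∅, R=[app :: addL(-3)]>
step 14: <C=(λq. -3), E={y↦3}, A=[4], R=[addL(-3)]>
step 15: <C=-3, E={q↦4, y↦3}, A=∅, R=[addL(-3)]>
→ final value -6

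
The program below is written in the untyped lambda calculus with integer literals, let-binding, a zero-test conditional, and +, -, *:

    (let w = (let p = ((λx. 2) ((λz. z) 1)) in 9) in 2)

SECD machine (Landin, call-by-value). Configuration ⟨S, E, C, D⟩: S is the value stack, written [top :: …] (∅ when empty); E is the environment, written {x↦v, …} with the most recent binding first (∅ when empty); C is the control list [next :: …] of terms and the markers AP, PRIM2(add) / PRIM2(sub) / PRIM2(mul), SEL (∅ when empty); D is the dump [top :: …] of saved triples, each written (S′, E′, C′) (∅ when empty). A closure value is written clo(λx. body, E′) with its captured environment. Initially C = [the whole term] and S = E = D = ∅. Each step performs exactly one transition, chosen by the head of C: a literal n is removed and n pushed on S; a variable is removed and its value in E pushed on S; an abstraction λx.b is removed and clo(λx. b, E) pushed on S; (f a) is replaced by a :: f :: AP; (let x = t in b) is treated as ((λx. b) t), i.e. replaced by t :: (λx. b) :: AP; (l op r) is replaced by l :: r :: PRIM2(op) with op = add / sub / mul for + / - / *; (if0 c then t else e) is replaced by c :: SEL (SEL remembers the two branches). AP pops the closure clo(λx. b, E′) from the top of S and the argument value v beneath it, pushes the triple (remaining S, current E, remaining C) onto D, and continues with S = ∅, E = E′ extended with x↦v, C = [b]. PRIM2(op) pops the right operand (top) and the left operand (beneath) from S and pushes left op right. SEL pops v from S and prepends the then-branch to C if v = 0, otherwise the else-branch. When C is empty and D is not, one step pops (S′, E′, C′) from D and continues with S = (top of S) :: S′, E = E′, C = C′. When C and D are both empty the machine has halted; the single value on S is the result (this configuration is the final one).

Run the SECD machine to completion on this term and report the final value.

Answer: 2

Machine steps:
[0] ⟨S=∅; E=∅; C=[(let w = (let p = ((λx. 2) ((λz. z) 1)) in 9) in 2)]; D=∅⟩
[1] ⟨S=∅; E=∅; C=[(let p = ((λx. 2) ((λz. z) 1)) in 9) :: (λw. 2) :: AP]; D=∅⟩
[2] ⟨S=∅; E=∅; C=[((λx. 2) ((λz. z) 1)) :: (λp. 9) :: AP :: (λw. 2) :: AP]; D=∅⟩
[3] ⟨S=∅; E=∅; C=[((λz. z) 1) :: (λx. 2) :: AP :: (λp. 9) :: AP :: (λw. 2) :: AP]; D=∅⟩
[4] ⟨S=∅; E=∅; C=[1 :: (λz. z) :: AP :: (λx. 2) :: AP :: (λp. 9) :: AP :: (λw. 2) :: AP]; D=∅⟩
[5] ⟨S=[1]; E=∅; C=[(λz. z) :: AP :: (λx. 2) :: AP :: (λp. 9) :: AP :: (λw. 2) :: AP]; D=∅⟩
[6] ⟨S=[clo(λz. z, ∅) :: 1]; E=∅; C=[AP :: (λx. 2) :: AP :: (λp. 9) :: AP :: (λw. 2) :: AP]; D=∅⟩
[7] ⟨S=∅; E={z↦1}; C=[z]; D=[(∅, ∅, [(λx. 2) :: AP :: (λp. 9) :: AP :: (λw. 2) :: AP])]⟩
[8] ⟨S=[1]; E={z↦1}; C=∅; D=[(∅, ∅, [(λx. 2) :: AP :: (λp. 9) :: AP :: (λw. 2) :: AP])]⟩
[9] ⟨S=[1]; E=∅; C=[(λx. 2) :: AP :: (λp. 9) :: AP :: (λw. 2) :: AP]; D=∅⟩
[10] ⟨S=[clo(λx. 2, ∅) :: 1]; E=∅; C=[AP :: (λp. 9) :: AP :: (λw. 2) :: AP]; D=∅⟩
[11] ⟨S=∅; E={x↦1}; C=[2]; D=[(∅, ∅, [(λp. 9) :: AP :: (λw. 2) :: AP])]⟩
[12] ⟨S=[2]; E={x↦1}; C=∅; D=[(∅, ∅, [(λp. 9) :: AP :: (λw. 2) :: AP])]⟩
[13] ⟨S=[2]; E=∅; C=[(λp. 9) :: AP :: (λw. 2) :: AP]; D=∅⟩
[14] ⟨S=[clo(λp. 9, ∅) :: 2]; E=∅; C=[AP :: (λw. 2) :: AP]; D=∅⟩
[15] ⟨S=∅; E={p↦2}; C=[9]; D=[(∅, ∅, [(λw. 2) :: AP])]⟩
[16] ⟨S=[9]; E={p↦2}; C=∅; D=[(∅, ∅, [(λw. 2) :: AP])]⟩
[17] ⟨S=[9]; E=∅; C=[(λw. 2) :: AP]; D=∅⟩
[18] ⟨S=[clo(λw. 2, ∅) :: 9]; E=∅; C=[AP]; D=∅⟩
[19] ⟨S=∅; E={w↦9}; C=[2]; D=[(∅, ∅, ∅)]⟩
[20] ⟨S=[2]; E={w↦9}; C=∅; D=[(∅, ∅, ∅)]⟩
[21] ⟨S=[2]; E=∅; C=∅; D=∅⟩
→ final value 2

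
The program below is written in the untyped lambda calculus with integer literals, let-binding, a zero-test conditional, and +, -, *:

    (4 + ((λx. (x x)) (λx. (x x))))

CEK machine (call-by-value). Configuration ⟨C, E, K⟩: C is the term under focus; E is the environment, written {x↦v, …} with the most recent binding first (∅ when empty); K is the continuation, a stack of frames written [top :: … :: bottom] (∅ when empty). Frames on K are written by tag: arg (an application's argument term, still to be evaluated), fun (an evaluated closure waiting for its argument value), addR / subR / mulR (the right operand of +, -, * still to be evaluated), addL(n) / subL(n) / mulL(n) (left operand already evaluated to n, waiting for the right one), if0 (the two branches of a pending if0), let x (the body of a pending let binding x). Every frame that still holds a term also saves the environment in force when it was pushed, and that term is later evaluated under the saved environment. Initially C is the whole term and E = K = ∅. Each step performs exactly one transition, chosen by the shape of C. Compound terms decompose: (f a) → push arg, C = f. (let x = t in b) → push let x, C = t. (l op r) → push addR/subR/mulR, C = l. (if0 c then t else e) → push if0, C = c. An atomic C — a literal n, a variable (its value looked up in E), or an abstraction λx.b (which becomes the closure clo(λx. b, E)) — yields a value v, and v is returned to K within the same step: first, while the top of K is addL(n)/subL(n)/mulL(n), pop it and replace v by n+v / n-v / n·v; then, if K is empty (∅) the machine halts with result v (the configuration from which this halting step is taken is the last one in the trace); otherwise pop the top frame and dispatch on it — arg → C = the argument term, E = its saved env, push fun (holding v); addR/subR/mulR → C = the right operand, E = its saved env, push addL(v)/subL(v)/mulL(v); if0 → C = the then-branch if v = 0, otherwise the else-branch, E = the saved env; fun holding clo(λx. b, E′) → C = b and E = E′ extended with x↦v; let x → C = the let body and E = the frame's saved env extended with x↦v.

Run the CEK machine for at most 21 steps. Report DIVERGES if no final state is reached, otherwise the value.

[0] [C=(4 + ((λx. (x x)) (λx. (x x)))) | E=∅ | K=∅]
[1] [C=4 | E=∅ | K=[addR]]
[2] [C=((λx. (x x)) (λx. (x x))) | E=∅ | K=[addL(4)]]
[3] [C=(λx. (x x)) | E=∅ | K=[arg :: addL(4)]]
[4] [C=(λx. (x x)) | E=∅ | K=[fun :: addL(4)]]
[5] [C=(x x) | E={x↦clo(λx. (x x), ∅)} | K=[addL(4)]]
[6] [C=x | E={x↦clo(λx. (x x), ∅)} | K=[arg :: addL(4)]]
[7] [C=x | E={x↦clo(λx. (x x), ∅)} | K=[fun :: addL(4)]]
… configuration repeats with period 3 (steps 5–7 recur indefinitely) …

Answer: DIVERGES (no final state within 21 steps)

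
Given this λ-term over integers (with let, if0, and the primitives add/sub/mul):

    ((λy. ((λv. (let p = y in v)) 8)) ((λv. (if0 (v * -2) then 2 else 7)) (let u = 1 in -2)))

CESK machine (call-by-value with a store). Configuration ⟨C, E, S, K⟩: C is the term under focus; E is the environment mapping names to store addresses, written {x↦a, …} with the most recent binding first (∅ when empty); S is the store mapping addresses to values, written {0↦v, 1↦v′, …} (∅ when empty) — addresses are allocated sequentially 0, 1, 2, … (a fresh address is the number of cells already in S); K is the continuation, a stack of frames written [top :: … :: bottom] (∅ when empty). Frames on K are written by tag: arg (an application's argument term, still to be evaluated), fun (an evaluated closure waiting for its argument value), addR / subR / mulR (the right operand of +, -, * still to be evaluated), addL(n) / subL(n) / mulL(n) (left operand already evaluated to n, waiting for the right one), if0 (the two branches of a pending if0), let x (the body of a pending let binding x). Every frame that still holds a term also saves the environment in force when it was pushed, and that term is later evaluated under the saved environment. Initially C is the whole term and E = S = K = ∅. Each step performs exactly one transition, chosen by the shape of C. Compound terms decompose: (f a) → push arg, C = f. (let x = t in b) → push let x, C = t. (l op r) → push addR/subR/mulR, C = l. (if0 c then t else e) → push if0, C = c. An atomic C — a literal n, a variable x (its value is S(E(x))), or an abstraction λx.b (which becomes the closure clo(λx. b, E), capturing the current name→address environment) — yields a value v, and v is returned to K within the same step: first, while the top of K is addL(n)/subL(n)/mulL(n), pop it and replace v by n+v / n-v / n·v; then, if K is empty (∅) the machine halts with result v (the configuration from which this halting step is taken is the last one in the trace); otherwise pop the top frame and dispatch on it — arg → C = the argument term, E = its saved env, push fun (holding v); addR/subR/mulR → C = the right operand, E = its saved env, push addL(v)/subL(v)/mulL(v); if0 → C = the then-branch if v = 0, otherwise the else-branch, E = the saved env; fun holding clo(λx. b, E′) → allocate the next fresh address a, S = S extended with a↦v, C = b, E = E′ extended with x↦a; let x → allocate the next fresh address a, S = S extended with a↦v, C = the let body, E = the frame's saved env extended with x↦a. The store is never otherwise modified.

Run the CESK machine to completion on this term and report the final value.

Answer: 8

Derivation:
[0] <C=((λy. ((λv. (let p = y in v)) 8)) ((λv. (if0 (v * -2) then 2 else 7)) (let u = 1 in -2))), E=∅, S=∅, K=∅>
[1] <C=(λy. ((λv. (let p = y in v)) 8)), E=∅, S=∅, K=[arg]>
[2] <C=((λv. (if0 (v * -2) then 2 else 7)) (let u = 1 in -2)), E=∅, S=∅, K=[fun]>
[3] <C=(λv. (if0 (v * -2) then 2 else 7)), E=∅, S=∅, K=[arg :: fun]>
[4] <C=(let u = 1 in -2), E=∅, S=∅, K=[fun :: fun]>
[5] <C=1, E=∅, S=∅, K=[let u :: fun :: fun]>
[6] <C=-2, E={u↦0}, S={0↦1}, K=[fun :: fun]>
[7] <C=(if0 (v * -2) then 2 else 7), E={v↦1}, S={0↦1, 1↦-2}, K=[fun]>
[8] <C=(v * -2), E={v↦1}, S={0↦1, 1↦-2}, K=[if0 :: fun]>
[9] <C=v, E={v↦1}, S={0↦1, 1↦-2}, K=[mulR :: if0 :: fun]>
[10] <C=-2, E={v↦1}, S={0↦1, 1↦-2}, K=[mulL(-2) :: if0 :: fun]>
[11] <C=7, E={v↦1}, S={0↦1, 1↦-2}, K=[fun]>
[12] <C=((λv. (let p = y in v)) 8), E={y↦2}, S={0↦1, 1↦-2, 2↦7}, K=∅>
[13] <C=(λv. (let p = y in v)), E={y↦2}, S={0↦1, 1↦-2, 2↦7}, K=[arg]>
[14] <C=8, E={y↦2}, S={0↦1, 1↦-2, 2↦7}, K=[fun]>
[15] <C=(let p = y in v), E={v↦3, y↦2}, S={0↦1, 1↦-2, 2↦7, 3↦8}, K=∅>
[16] <C=y, E={v↦3, y↦2}, S={0↦1, 1↦-2, 2↦7, 3↦8}, K=[let p]>
[17] <C=v, E={p↦4, v↦3, y↦2}, S={0↦1, 1↦-2, 2↦7, 3↦8, 4↦7}, K=∅>
→ final value 8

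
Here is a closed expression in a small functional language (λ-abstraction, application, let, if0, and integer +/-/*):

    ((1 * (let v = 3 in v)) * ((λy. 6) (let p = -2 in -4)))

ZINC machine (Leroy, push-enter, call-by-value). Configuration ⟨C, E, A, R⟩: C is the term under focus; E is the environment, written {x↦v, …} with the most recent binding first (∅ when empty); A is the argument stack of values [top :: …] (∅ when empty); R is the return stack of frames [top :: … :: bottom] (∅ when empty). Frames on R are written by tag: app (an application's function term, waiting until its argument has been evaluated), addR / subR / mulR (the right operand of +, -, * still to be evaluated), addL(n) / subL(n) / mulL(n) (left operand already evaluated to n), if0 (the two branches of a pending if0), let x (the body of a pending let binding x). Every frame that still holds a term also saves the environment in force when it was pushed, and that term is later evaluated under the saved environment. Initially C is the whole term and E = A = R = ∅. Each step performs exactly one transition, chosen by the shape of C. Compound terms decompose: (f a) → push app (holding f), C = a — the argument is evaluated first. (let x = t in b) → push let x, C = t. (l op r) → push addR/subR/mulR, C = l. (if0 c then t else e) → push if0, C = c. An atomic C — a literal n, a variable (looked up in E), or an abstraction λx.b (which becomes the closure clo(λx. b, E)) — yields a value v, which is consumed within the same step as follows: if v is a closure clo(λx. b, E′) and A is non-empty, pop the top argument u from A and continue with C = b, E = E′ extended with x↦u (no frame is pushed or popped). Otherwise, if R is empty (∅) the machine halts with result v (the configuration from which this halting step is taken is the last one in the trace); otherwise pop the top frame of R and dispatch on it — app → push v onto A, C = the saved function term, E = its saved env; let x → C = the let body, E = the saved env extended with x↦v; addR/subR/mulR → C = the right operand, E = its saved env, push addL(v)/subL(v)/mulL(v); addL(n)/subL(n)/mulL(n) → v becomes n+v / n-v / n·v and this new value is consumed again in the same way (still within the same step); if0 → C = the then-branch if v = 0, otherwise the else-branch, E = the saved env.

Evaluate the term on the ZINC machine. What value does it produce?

step 0: [C=((1 * (let v = 3 in v)) * ((λy. 6) (let p = -2 in -4))) | E=∅ | A=∅ | R=∅]
step 1: [C=(1 * (let v = 3 in v)) | E=∅ | A=∅ | R=[mulR]]
step 2: [C=1 | E=∅ | A=∅ | R=[mulR :: mulR]]
step 3: [C=(let v = 3 in v) | E=∅ | A=∅ | R=[mulL(1) :: mulR]]
step 4: [C=3 | E=∅ | A=∅ | R=[let v :: mulL(1) :: mulR]]
step 5: [C=v | E={v↦3} | A=∅ | R=[mulL(1) :: mulR]]
step 6: [C=((λy. 6) (let p = -2 in -4)) | E=∅ | A=∅ | R=[mulL(3)]]
step 7: [C=(let p = -2 in -4) | E=∅ | A=∅ | R=[app :: mulL(3)]]
step 8: [C=-2 | E=∅ | A=∅ | R=[let p :: app :: mulL(3)]]
step 9: [C=-4 | E={p↦-2} | A=∅ | R=[app :: mulL(3)]]
step 10: [C=(λy. 6) | E=∅ | A=[-4] | R=[mulL(3)]]
step 11: [C=6 | E={y↦-4} | A=∅ | R=[mulL(3)]]
→ final value 18

Answer: 18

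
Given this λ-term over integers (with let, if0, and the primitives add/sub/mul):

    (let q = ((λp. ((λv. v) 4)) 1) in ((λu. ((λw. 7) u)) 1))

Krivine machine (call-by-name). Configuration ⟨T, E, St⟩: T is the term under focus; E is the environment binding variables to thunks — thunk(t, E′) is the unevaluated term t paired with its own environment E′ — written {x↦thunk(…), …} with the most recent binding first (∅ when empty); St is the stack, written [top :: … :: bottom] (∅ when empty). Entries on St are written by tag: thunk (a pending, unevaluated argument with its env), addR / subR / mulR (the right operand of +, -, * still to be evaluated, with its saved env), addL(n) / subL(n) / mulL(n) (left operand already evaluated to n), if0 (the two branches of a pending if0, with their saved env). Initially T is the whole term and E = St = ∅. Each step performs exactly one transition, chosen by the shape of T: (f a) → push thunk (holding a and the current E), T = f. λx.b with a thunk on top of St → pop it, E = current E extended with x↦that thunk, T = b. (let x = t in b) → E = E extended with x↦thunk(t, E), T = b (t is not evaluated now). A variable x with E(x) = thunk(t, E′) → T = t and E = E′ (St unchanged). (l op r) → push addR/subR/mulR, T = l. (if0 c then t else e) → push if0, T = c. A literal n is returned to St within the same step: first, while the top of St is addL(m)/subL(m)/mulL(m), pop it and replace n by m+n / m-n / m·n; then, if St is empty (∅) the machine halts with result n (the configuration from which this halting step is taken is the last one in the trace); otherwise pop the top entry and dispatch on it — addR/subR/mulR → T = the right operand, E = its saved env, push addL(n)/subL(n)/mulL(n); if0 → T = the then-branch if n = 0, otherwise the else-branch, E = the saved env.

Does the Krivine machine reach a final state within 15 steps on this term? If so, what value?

[0] [T=(let q = ((λp. ((λv. v) 4)) 1) in ((λu. ((λw. 7) u)) 1)) | E=∅ | St=∅]
[1] [T=((λu. ((λw. 7) u)) 1) | E={q↦thunk(((λp. ((λv. v) 4)) 1), ∅)} | St=∅]
[2] [T=(λu. ((λw. 7) u)) | E={q↦thunk(((λp. ((λv. v) 4)) 1), ∅)} | St=[thunk]]
[3] [T=((λw. 7) u) | E={u↦thunk(1, {q↦thunk(((λp. ((λv. v) 4)) 1), ∅)}), q↦thunk(((λp. ((λv. v) 4)) 1), ∅)} | St=∅]
[4] [T=(λw. 7) | E={u↦thunk(1, {q↦thunk(((λp. ((λv. v) 4)) 1), ∅)}), q↦thunk(((λp. ((λv. v) 4)) 1), ∅)} | St=[thunk]]
[5] [T=7 | E={w↦thunk(u, {u↦thunk(1, {q↦thunk(((λp. ((λv. v) 4)) 1), ∅)}), q↦thunk(((λp. ((λv. v) 4)) 1), ∅)}), u↦thunk(1, {q↦thunk(((λp. ((λv. v) 4)) 1), ∅)}), q↦thunk(((λp. ((λv. v) 4)) 1), ∅)} | St=∅]
→ final value 7

Answer: 7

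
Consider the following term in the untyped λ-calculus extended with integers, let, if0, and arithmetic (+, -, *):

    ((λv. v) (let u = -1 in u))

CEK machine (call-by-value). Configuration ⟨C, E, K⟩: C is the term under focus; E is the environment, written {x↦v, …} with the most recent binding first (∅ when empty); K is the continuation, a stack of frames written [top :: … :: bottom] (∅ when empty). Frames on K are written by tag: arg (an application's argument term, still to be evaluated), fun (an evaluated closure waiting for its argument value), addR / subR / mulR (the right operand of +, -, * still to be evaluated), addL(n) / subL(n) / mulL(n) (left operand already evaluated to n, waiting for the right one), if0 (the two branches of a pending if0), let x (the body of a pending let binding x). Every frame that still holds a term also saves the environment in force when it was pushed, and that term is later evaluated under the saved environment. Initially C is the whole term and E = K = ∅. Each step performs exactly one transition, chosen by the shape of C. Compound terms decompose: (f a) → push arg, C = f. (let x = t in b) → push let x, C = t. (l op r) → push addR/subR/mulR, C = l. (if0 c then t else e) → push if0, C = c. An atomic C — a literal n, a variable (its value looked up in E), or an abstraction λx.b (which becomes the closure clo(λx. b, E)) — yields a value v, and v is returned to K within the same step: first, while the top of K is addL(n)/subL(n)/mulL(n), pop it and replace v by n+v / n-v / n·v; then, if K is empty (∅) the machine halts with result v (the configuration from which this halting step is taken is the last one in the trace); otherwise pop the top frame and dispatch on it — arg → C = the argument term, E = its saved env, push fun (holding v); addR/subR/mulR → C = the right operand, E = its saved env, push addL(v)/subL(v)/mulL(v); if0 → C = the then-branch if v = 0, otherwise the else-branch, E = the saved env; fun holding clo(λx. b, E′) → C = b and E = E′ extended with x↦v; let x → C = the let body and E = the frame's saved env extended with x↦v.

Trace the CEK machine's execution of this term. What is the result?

Answer: -1

Execution trace:
0. <C=((λv. v) (let u = -1 in u)), E=∅, K=∅>
1. <C=(λv. v), E=∅, K=[arg]>
2. <C=(let u = -1 in u), E=∅, K=[fun]>
3. <C=-1, E=∅, K=[let u :: fun]>
4. <C=u, E={u↦-1}, K=[fun]>
5. <C=v, E={v↦-1}, K=∅>
→ final value -1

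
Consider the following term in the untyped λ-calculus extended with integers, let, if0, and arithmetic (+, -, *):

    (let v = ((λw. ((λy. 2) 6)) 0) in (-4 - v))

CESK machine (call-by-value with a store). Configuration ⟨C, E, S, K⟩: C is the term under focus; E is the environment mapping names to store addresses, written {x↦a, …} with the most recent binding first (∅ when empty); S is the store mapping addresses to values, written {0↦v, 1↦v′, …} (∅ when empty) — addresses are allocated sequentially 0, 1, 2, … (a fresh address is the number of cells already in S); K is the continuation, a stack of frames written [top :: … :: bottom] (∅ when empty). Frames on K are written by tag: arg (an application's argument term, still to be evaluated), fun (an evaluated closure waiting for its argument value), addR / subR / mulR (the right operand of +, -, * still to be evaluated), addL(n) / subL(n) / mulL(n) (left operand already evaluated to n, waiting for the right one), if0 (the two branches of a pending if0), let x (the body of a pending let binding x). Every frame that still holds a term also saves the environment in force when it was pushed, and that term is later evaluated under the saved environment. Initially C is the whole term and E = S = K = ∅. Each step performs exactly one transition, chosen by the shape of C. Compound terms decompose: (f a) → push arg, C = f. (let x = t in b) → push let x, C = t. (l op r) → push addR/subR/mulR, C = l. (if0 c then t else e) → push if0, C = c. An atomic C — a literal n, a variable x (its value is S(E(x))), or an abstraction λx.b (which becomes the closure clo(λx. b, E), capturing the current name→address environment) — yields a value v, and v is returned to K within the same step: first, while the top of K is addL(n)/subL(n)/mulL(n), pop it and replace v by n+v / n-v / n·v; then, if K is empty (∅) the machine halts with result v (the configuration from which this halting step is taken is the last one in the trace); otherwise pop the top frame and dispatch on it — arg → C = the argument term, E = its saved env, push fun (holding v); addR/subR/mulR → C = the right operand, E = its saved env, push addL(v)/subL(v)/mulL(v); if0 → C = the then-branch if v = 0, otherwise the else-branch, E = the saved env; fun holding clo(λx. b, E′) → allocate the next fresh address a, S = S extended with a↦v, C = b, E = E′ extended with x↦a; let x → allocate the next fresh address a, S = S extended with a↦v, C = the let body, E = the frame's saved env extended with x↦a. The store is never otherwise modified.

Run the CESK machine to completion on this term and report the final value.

Answer: -6

Execution trace:
[0] <C=(let v = ((λw. ((λy. 2) 6)) 0) in (-4 - v)), E=∅, S=∅, K=∅>
[1] <C=((λw. ((λy. 2) 6)) 0), E=∅, S=∅, K=[let v]>
[2] <C=(λw. ((λy. 2) 6)), E=∅, S=∅, K=[arg :: let v]>
[3] <C=0, E=∅, S=∅, K=[fun :: let v]>
[4] <C=((λy. 2) 6), E={w↦0}, S={0↦0}, K=[let v]>
[5] <C=(λy. 2), E={w↦0}, S={0↦0}, K=[arg :: let v]>
[6] <C=6, E={w↦0}, S={0↦0}, K=[fun :: let v]>
[7] <C=2, E={y↦1, w↦0}, S={0↦0, 1↦6}, K=[let v]>
[8] <C=(-4 - v), E={v↦2}, S={0↦0, 1↦6, 2↦2}, K=∅>
[9] <C=-4, E={v↦2}, S={0↦0, 1↦6, 2↦2}, K=[subR]>
[10] <C=v, E={v↦2}, S={0↦0, 1↦6, 2↦2}, K=[subL(-4)]>
→ final value -6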